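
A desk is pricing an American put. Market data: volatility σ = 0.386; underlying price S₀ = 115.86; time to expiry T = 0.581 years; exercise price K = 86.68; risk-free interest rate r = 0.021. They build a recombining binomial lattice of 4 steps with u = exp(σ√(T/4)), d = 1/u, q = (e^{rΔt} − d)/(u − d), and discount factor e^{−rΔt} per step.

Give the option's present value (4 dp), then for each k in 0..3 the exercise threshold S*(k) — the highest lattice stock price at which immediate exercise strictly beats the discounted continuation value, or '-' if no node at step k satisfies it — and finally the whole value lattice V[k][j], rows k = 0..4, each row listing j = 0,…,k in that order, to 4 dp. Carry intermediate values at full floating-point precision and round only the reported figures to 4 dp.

price = 1.8293
boundary = - - - 74.5186
tree:
1.8293
3.4403 0.0508
6.4689 0.0968 0.0000
12.1614 0.1844 0.0000 0.0000
22.3556 0.3514 0.0000 0.0000 0.0000

Δt=0.14525  u=1.15848  d=0.86320  q=0.47363  discount=0.99695
step 4 (expiry): payoffs max(K−S,0) = 22.3556 0.3514 0.0000 0.0000 0.0000
step 3: (k=3,j=0): S=74.5186, (K−S)⁺=12.1614, hold=11.8974 ⇒ V=12.1614 exercise | (k=3,j=1): S=100.0101, (K−S)⁺=0.0000, hold=0.1844 ⇒ V=0.1844 continue | (k=3,j=2): S=134.2218, (K−S)⁺=0.0000, hold=0.0000 ⇒ V=0.0000 continue | (k=3,j=3): S=180.1367, (K−S)⁺=0.0000, hold=0.0000 ⇒ V=0.0000 continue  boundary S*=74.5186
step 2: (k=2,j=0): S=86.3286, (K−S)⁺=0.3514, hold=6.4689 ⇒ V=6.4689 continue | (k=2,j=1): S=115.8600, (K−S)⁺=0.0000, hold=0.0968 ⇒ V=0.0968 continue | (k=2,j=2): S=155.4936, (K−S)⁺=0.0000, hold=0.0000 ⇒ V=0.0000 continue  boundary S*=-
step 1: (k=1,j=0): S=100.0101, (K−S)⁺=0.0000, hold=3.4403 ⇒ V=3.4403 continue | (k=1,j=1): S=134.2218, (K−S)⁺=0.0000, hold=0.0508 ⇒ V=0.0508 continue  boundary S*=-
step 0: (k=0,j=0): S=115.8600, (K−S)⁺=0.0000, hold=1.8293 ⇒ V=1.8293 continue  boundary S*=-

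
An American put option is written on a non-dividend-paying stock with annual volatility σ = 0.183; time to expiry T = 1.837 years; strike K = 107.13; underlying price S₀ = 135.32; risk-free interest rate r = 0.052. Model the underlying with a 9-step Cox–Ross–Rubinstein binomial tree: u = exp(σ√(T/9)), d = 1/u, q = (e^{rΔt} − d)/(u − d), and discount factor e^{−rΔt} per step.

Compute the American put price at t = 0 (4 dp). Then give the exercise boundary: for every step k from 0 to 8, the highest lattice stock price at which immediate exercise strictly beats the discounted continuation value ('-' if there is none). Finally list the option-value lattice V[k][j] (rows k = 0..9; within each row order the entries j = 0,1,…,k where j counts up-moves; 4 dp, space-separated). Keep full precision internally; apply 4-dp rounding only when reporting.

price = 1.3282
boundary = - - - - - 89.5017 82.3996 89.5017 97.2159
tree:
1.3282
2.3480 0.4988
4.0635 0.9550 0.1258
6.8541 1.8021 0.2632 0.0130
11.2054 3.3382 0.5487 0.0288 0.0000
17.6283 6.0371 1.1397 0.0637 0.0000 0.0000
24.7304 10.5656 2.3565 0.1412 0.0000 0.0000 0.0000
31.2689 17.6283 4.8479 0.3127 0.0000 0.0000 0.0000 0.0000
37.2886 24.7304 9.9141 0.6929 0.0000 0.0000 0.0000 0.0000 0.0000
42.8306 31.2689 17.6283 1.5349 0.0000 0.0000 0.0000 0.0000 0.0000 0.0000

Δt=0.20411, u=1.08619, d=0.92065, q=0.54380, disc=e^(-rΔt)=0.98944
k=9 terminal: V=max(K-S,0) → 42.8306 31.2689 17.6283 1.5349 0.0000 0.0000 0.0000 0.0000 0.0000 0.0000
k=8: j=0 S=69.8414 intr=37.2886 cont=36.1576 V=37.2886[EX]; j=1 S=82.3996 intr=24.7304 cont=23.5994 V=24.7304[EX]; j=2 S=97.2159 intr=9.9141 cont=8.7830 V=9.9141[EX]; j=3 S=114.6964 intr=0.0000 cont=0.6929 V=0.6929[hold]; j=4 S=135.3200 intr=0.0000 cont=0.0000 V=0.0000[hold]; j=5 S=159.6520 intr=0.0000 cont=0.0000 V=0.0000[hold]; j=6 S=188.3591 intr=0.0000 cont=0.0000 V=0.0000[hold]; j=7 S=222.2280 intr=0.0000 cont=0.0000 V=0.0000[hold]; j=8 S=262.1870 intr=0.0000 cont=0.0000 V=0.0000[hold]  S*(8)=97.2159
k=7: j=0 S=75.8611 intr=31.2689 cont=30.1379 V=31.2689[EX]; j=1 S=89.5017 intr=17.6283 cont=16.4973 V=17.6283[EX]; j=2 S=105.5951 intr=1.5349 cont=4.8479 V=4.8479[hold]; j=3 S=124.5822 intr=0.0000 cont=0.3127 V=0.3127[hold]; j=4 S=146.9833 intr=0.0000 cont=0.0000 V=0.0000[hold]; j=5 S=173.4125 intr=0.0000 cont=0.0000 V=0.0000[hold]; j=6 S=204.5939 intr=0.0000 cont=0.0000 V=0.0000[hold]; j=7 S=241.3821 intr=0.0000 cont=0.0000 V=0.0000[hold]  S*(7)=89.5017
k=6: j=0 S=82.3996 intr=24.7304 cont=23.5994 V=24.7304[EX]; j=1 S=97.2159 intr=9.9141 cont=10.5656 V=10.5656[hold]; j=2 S=114.6964 intr=0.0000 cont=2.3565 V=2.3565[hold]; j=3 S=135.3200 intr=0.0000 cont=0.1412 V=0.1412[hold]; j=4 S=159.6520 intr=0.0000 cont=0.0000 V=0.0000[hold]; j=5 S=188.3591 intr=0.0000 cont=0.0000 V=0.0000[hold]; j=6 S=222.2280 intr=0.0000 cont=0.0000 V=0.0000[hold]  S*(6)=82.3996
k=5: j=0 S=89.5017 intr=17.6283 cont=16.8478 V=17.6283[EX]; j=1 S=105.5951 intr=1.5349 cont=6.0371 V=6.0371[hold]; j=2 S=124.5822 intr=0.0000 cont=1.1397 V=1.1397[hold]; j=3 S=146.9833 intr=0.0000 cont=0.0637 V=0.0637[hold]; j=4 S=173.4125 intr=0.0000 cont=0.0000 V=0.0000[hold]; j=5 S=204.5939 intr=0.0000 cont=0.0000 V=0.0000[hold]  S*(5)=89.5017
k=4: j=0 S=97.2159 intr=9.9141 cont=11.2054 V=11.2054[hold]; j=1 S=114.6964 intr=0.0000 cont=3.3382 V=3.3382[hold]; j=2 S=135.3200 intr=0.0000 cont=0.5487 V=0.5487[hold]; j=3 S=159.6520 intr=0.0000 cont=0.0288 V=0.0288[hold]; j=4 S=188.3591 intr=0.0000 cont=0.0000 V=0.0000[hold]  S*(4)=-
k=3: j=0 S=105.5951 intr=1.5349 cont=6.8541 V=6.8541[hold]; j=1 S=124.5822 intr=0.0000 cont=1.8021 V=1.8021[hold]; j=2 S=146.9833 intr=0.0000 cont=0.2632 V=0.2632[hold]; j=3 S=173.4125 intr=0.0000 cont=0.0130 V=0.0130[hold]  S*(3)=-
k=2: j=0 S=114.6964 intr=0.0000 cont=4.0635 V=4.0635[hold]; j=1 S=135.3200 intr=0.0000 cont=0.9550 V=0.9550[hold]; j=2 S=159.6520 intr=0.0000 cont=0.1258 V=0.1258[hold]  S*(2)=-
k=1: j=0 S=124.5822 intr=0.0000 cont=2.3480 V=2.3480[hold]; j=1 S=146.9833 intr=0.0000 cont=0.4988 V=0.4988[hold]  S*(1)=-
k=0: j=0 S=135.3200 intr=0.0000 cont=1.3282 V=1.3282[hold]  S*(0)=-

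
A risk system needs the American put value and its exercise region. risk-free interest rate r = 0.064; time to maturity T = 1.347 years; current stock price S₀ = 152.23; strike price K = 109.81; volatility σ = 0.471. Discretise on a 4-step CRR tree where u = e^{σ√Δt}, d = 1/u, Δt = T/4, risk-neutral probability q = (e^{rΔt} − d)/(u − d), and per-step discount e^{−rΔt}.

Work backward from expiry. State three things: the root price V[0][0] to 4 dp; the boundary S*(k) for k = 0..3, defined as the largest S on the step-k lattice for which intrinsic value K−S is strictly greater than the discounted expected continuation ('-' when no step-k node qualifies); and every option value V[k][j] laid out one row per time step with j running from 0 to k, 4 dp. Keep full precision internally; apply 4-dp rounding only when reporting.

Δt=0.33675  u=1.31432  d=0.76085  q=0.47145  discount=0.97868
step 4 (expiry): payoffs max(K−S,0) = 58.7958 21.6857 0.0000 0.0000 0.0000
step 3: (k=3,j=0): S=67.0492, (K−S)⁺=42.7608, hold=40.4195 ⇒ V=42.7608 exercise | (k=3,j=1): S=115.8238, (K−S)⁺=0.0000, hold=11.2175 ⇒ V=11.2175 continue | (k=3,j=2): S=200.0795, (K−S)⁺=0.0000, hold=0.0000 ⇒ V=0.0000 continue | (k=3,j=3): S=345.6265, (K−S)⁺=0.0000, hold=0.0000 ⇒ V=0.0000 continue  boundary S*=67.0492
step 2: (k=2,j=0): S=88.1243, (K−S)⁺=21.6857, hold=27.2950 ⇒ V=27.2950 continue | (k=2,j=1): S=152.2300, (K−S)⁺=0.0000, hold=5.8026 ⇒ V=5.8026 continue | (k=2,j=2): S=262.9691, (K−S)⁺=0.0000, hold=0.0000 ⇒ V=0.0000 continue  boundary S*=-
step 1: (k=1,j=0): S=115.8238, (K−S)⁺=0.0000, hold=16.7964 ⇒ V=16.7964 continue | (k=1,j=1): S=200.0795, (K−S)⁺=0.0000, hold=3.0015 ⇒ V=3.0015 continue  boundary S*=-
step 0: (k=0,j=0): S=152.2300, (K−S)⁺=0.0000, hold=10.0733 ⇒ V=10.0733 continue  boundary S*=-

price = 10.0733
boundary = - - - 67.0492
tree:
10.0733
16.7964 3.0015
27.2950 5.8026 0.0000
42.7608 11.2175 0.0000 0.0000
58.7958 21.6857 0.0000 0.0000 0.0000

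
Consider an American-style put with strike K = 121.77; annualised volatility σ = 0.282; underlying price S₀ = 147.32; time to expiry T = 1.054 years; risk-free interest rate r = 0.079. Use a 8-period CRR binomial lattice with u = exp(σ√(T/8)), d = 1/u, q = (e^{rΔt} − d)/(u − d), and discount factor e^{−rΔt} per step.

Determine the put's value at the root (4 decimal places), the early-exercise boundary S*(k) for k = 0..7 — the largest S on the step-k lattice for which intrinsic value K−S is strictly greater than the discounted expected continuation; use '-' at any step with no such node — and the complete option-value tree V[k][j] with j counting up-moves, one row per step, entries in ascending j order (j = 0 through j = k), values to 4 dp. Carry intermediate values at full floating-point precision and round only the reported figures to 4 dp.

price = 3.6500
boundary = - - - - 97.8243 88.3065 97.8243 108.3678
tree:
3.6500
6.1080 1.5027
9.9637 2.7475 0.4085
15.7510 4.9354 0.8262 0.0393
23.9457 8.6638 1.6665 0.0838 0.0000
33.4635 14.7375 3.3510 0.1784 0.0000 0.0000
42.0552 23.9457 6.7147 0.3798 0.0000 0.0000 0.0000
49.8110 33.4635 13.4022 0.8088 0.0000 0.0000 0.0000 0.0000
56.8122 42.0552 23.9457 1.7222 0.0000 0.0000 0.0000 0.0000 0.0000

Δt=0.13175, u=1.10778, d=0.90271, q=0.52545, disc=e^(-rΔt)=0.98965
k=8 terminal: V=max(K-S,0) → 56.8122 42.0552 23.9457 1.7222 0.0000 0.0000 0.0000 0.0000 0.0000
k=7: j=0 S=71.9590 intr=49.8110 cont=48.5501 V=49.8110[EX]; j=1 S=88.3065 intr=33.4635 cont=32.2026 V=33.4635[EX]; j=2 S=108.3678 intr=13.4022 cont=12.1413 V=13.4022[EX]; j=3 S=132.9866 intr=0.0000 cont=0.8088 V=0.8088[hold]; j=4 S=163.1982 intr=0.0000 cont=0.0000 V=0.0000[hold]; j=5 S=200.2733 intr=0.0000 cont=0.0000 V=0.0000[hold]; j=6 S=245.7710 intr=0.0000 cont=0.0000 V=0.0000[hold]; j=7 S=301.6048 intr=0.0000 cont=0.0000 V=0.0000[hold]  S*(7)=108.3678
k=6: j=0 S=79.7148 intr=42.0552 cont=40.7944 V=42.0552[EX]; j=1 S=97.8243 intr=23.9457 cont=22.6849 V=23.9457[EX]; j=2 S=120.0478 intr=1.7222 cont=6.7147 V=6.7147[hold]; j=3 S=147.3200 intr=0.0000 cont=0.3798 V=0.3798[hold]; j=4 S=180.7879 intr=0.0000 cont=0.0000 V=0.0000[hold]; j=5 S=221.8589 intr=0.0000 cont=0.0000 V=0.0000[hold]; j=6 S=272.2604 intr=0.0000 cont=0.0000 V=0.0000[hold]  S*(6)=97.8243
k=5: j=0 S=88.3065 intr=33.4635 cont=32.2026 V=33.4635[EX]; j=1 S=108.3678 intr=13.4022 cont=14.7375 V=14.7375[hold]; j=2 S=132.9866 intr=0.0000 cont=3.3510 V=3.3510[hold]; j=3 S=163.1982 intr=0.0000 cont=0.1784 V=0.1784[hold]; j=4 S=200.2733 intr=0.0000 cont=0.0000 V=0.0000[hold]; j=5 S=245.7710 intr=0.0000 cont=0.0000 V=0.0000[hold]  S*(5)=88.3065
k=4: j=0 S=97.8243 intr=23.9457 cont=23.3793 V=23.9457[EX]; j=1 S=120.0478 intr=1.7222 cont=8.6638 V=8.6638[hold]; j=2 S=147.3200 intr=0.0000 cont=1.6665 V=1.6665[hold]; j=3 S=180.7879 intr=0.0000 cont=0.0838 V=0.0838[hold]; j=4 S=221.8589 intr=0.0000 cont=0.0000 V=0.0000[hold]  S*(4)=97.8243
k=3: j=0 S=108.3678 intr=13.4022 cont=15.7510 V=15.7510[hold]; j=1 S=132.9866 intr=0.0000 cont=4.9354 V=4.9354[hold]; j=2 S=163.1982 intr=0.0000 cont=0.8262 V=0.8262[hold]; j=3 S=200.2733 intr=0.0000 cont=0.0393 V=0.0393[hold]  S*(3)=-
k=2: j=0 S=120.0478 intr=1.7222 cont=9.9637 V=9.9637[hold]; j=1 S=147.3200 intr=0.0000 cont=2.7475 V=2.7475[hold]; j=2 S=180.7879 intr=0.0000 cont=0.4085 V=0.4085[hold]  S*(2)=-
k=1: j=0 S=132.9866 intr=0.0000 cont=6.1080 V=6.1080[hold]; j=1 S=163.1982 intr=0.0000 cont=1.5027 V=1.5027[hold]  S*(1)=-
k=0: j=0 S=147.3200 intr=0.0000 cont=3.6500 V=3.6500[hold]  S*(0)=-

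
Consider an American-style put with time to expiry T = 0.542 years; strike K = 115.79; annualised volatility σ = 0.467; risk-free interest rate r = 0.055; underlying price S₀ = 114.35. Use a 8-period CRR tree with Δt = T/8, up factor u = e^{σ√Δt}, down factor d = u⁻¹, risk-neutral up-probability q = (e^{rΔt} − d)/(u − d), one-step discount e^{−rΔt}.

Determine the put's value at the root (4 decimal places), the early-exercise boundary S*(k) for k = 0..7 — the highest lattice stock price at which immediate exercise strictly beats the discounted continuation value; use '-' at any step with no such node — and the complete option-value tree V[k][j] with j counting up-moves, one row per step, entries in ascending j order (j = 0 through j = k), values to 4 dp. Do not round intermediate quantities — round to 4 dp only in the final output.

price = 14.7181
boundary = - - - 79.4081 70.3192 79.4081 89.6716 101.2618
tree:
14.7181
20.5881 8.5975
27.8841 12.9983 3.9900
36.3819 19.0740 6.6460 1.2000
45.4708 26.9671 10.8385 2.2447 0.0998
53.5193 36.3819 17.1761 4.1915 0.1945 0.0000
60.6467 45.4708 26.1184 7.8117 0.3791 0.0000 0.0000
66.9582 53.5193 36.3819 14.5282 0.7389 0.0000 0.0000 0.0000
72.5474 60.6467 45.4708 26.1184 1.4400 0.0000 0.0000 0.0000 0.0000

Δt=0.06775  u=1.12925  d=0.88554  q=0.48497  discount=0.99628
step 8 (expiry): payoffs max(K−S,0) = 72.5474 60.6467 45.4708 26.1184 1.4400 0.0000 0.0000 0.0000 0.0000
step 7: (k=7,j=0): S=48.8318, (K−S)⁺=66.9582, hold=66.5276 ⇒ V=66.9582 exercise | (k=7,j=1): S=62.2707, (K−S)⁺=53.5193, hold=53.0887 ⇒ V=53.5193 exercise | (k=7,j=2): S=79.4081, (K−S)⁺=36.3819, hold=35.9513 ⇒ V=36.3819 exercise | (k=7,j=3): S=101.2618, (K−S)⁺=14.5282, hold=14.0975 ⇒ V=14.5282 exercise | (k=7,j=4): S=129.1299, (K−S)⁺=0.0000, hold=0.7389 ⇒ V=0.7389 continue | (k=7,j=5): S=164.6674, (K−S)⁺=0.0000, hold=0.0000 ⇒ V=0.0000 continue | (k=7,j=6): S=209.9852, (K−S)⁺=0.0000, hold=0.0000 ⇒ V=0.0000 continue | (k=7,j=7): S=267.7748, (K−S)⁺=0.0000, hold=0.0000 ⇒ V=0.0000 continue  boundary S*=101.2618
step 6: (k=6,j=0): S=55.1433, (K−S)⁺=60.6467, hold=60.2160 ⇒ V=60.6467 exercise | (k=6,j=1): S=70.3192, (K−S)⁺=45.4708, hold=45.0401 ⇒ V=45.4708 exercise | (k=6,j=2): S=89.6716, (K−S)⁺=26.1184, hold=25.6877 ⇒ V=26.1184 exercise | (k=6,j=3): S=114.3500, (K−S)⁺=1.4400, hold=7.8117 ⇒ V=7.8117 continue | (k=6,j=4): S=145.8200, (K−S)⁺=0.0000, hold=0.3791 ⇒ V=0.3791 continue | (k=6,j=5): S=185.9509, (K−S)⁺=0.0000, hold=0.0000 ⇒ V=0.0000 continue | (k=6,j=6): S=237.1260, (K−S)⁺=0.0000, hold=0.0000 ⇒ V=0.0000 continue  boundary S*=89.6716
step 5: (k=5,j=0): S=62.2707, (K−S)⁺=53.5193, hold=53.0887 ⇒ V=53.5193 exercise | (k=5,j=1): S=79.4081, (K−S)⁺=36.3819, hold=35.9513 ⇒ V=36.3819 exercise | (k=5,j=2): S=101.2618, (K−S)⁺=14.5282, hold=17.1761 ⇒ V=17.1761 continue | (k=5,j=3): S=129.1299, (K−S)⁺=0.0000, hold=4.1915 ⇒ V=4.1915 continue | (k=5,j=4): S=164.6674, (K−S)⁺=0.0000, hold=0.1945 ⇒ V=0.1945 continue | (k=5,j=5): S=209.9852, (K−S)⁺=0.0000, hold=0.0000 ⇒ V=0.0000 continue  boundary S*=79.4081
step 4: (k=4,j=0): S=70.3192, (K−S)⁺=45.4708, hold=45.0401 ⇒ V=45.4708 exercise | (k=4,j=1): S=89.6716, (K−S)⁺=26.1184, hold=26.9671 ⇒ V=26.9671 continue | (k=4,j=2): S=114.3500, (K−S)⁺=1.4400, hold=10.8385 ⇒ V=10.8385 continue | (k=4,j=3): S=145.8200, (K−S)⁺=0.0000, hold=2.2447 ⇒ V=2.2447 continue | (k=4,j=4): S=185.9509, (K−S)⁺=0.0000, hold=0.0998 ⇒ V=0.0998 continue  boundary S*=70.3192
step 3: (k=3,j=0): S=79.4081, (K−S)⁺=36.3819, hold=36.3613 ⇒ V=36.3819 exercise | (k=3,j=1): S=101.2618, (K−S)⁺=14.5282, hold=19.0740 ⇒ V=19.0740 continue | (k=3,j=2): S=129.1299, (K−S)⁺=0.0000, hold=6.6460 ⇒ V=6.6460 continue | (k=3,j=3): S=164.6674, (K−S)⁺=0.0000, hold=1.2000 ⇒ V=1.2000 continue  boundary S*=79.4081
step 2: (k=2,j=0): S=89.6716, (K−S)⁺=26.1184, hold=27.8841 ⇒ V=27.8841 continue | (k=2,j=1): S=114.3500, (K−S)⁺=1.4400, hold=12.9983 ⇒ V=12.9983 continue | (k=2,j=2): S=145.8200, (K−S)⁺=0.0000, hold=3.9900 ⇒ V=3.9900 continue  boundary S*=-
step 1: (k=1,j=0): S=101.2618, (K−S)⁺=14.5282, hold=20.5881 ⇒ V=20.5881 continue | (k=1,j=1): S=129.1299, (K−S)⁺=0.0000, hold=8.5975 ⇒ V=8.5975 continue  boundary S*=-
step 0: (k=0,j=0): S=114.3500, (K−S)⁺=1.4400, hold=14.7181 ⇒ V=14.7181 continue  boundary S*=-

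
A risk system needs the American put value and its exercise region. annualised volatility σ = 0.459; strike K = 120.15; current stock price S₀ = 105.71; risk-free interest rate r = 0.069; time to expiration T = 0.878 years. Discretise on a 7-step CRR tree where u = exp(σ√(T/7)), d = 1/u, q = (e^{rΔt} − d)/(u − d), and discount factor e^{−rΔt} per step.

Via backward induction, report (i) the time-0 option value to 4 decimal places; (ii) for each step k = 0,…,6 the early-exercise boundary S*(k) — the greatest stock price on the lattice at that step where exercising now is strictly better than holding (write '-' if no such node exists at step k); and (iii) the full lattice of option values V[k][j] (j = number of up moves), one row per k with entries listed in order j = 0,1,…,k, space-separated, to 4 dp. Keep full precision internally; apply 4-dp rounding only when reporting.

Δt=0.12543  u=1.17652  d=0.84997  q=0.48607  discount=0.99138
step 7 (expiry): payoffs max(K−S,0) = 86.2713 73.2553 55.2386 30.3001 0.0000 0.0000 0.0000 0.0000
step 6: (k=6,j=0): S=39.8589, (K−S)⁺=80.2911, hold=79.2557 ⇒ V=80.2911 exercise | (k=6,j=1): S=55.1724, (K−S)⁺=64.9776, hold=63.9422 ⇒ V=64.9776 exercise | (k=6,j=2): S=76.3694, (K−S)⁺=43.7806, hold=42.7453 ⇒ V=43.7806 exercise | (k=6,j=3): S=105.7100, (K−S)⁺=14.4400, hold=15.4380 ⇒ V=15.4380 continue | (k=6,j=4): S=146.3231, (K−S)⁺=0.0000, hold=0.0000 ⇒ V=0.0000 continue | (k=6,j=5): S=202.5396, (K−S)⁺=0.0000, hold=0.0000 ⇒ V=0.0000 continue | (k=6,j=6): S=280.3541, (K−S)⁺=0.0000, hold=0.0000 ⇒ V=0.0000 continue  boundary S*=76.3694
step 5: (k=5,j=0): S=46.8947, (K−S)⁺=73.2553, hold=72.2199 ⇒ V=73.2553 exercise | (k=5,j=1): S=64.9114, (K−S)⁺=55.2386, hold=54.2033 ⇒ V=55.2386 exercise | (k=5,j=2): S=89.8499, (K−S)⁺=30.3001, hold=29.7457 ⇒ V=30.3001 exercise | (k=5,j=3): S=124.3697, (K−S)⁺=0.0000, hold=7.8657 ⇒ V=7.8657 continue | (k=5,j=4): S=172.1518, (K−S)⁺=0.0000, hold=0.0000 ⇒ V=0.0000 continue | (k=5,j=5): S=238.2914, (K−S)⁺=0.0000, hold=0.0000 ⇒ V=0.0000 continue  boundary S*=89.8499
step 4: (k=4,j=0): S=55.1724, (K−S)⁺=64.9776, hold=63.9422 ⇒ V=64.9776 exercise | (k=4,j=1): S=76.3694, (K−S)⁺=43.7806, hold=42.7453 ⇒ V=43.7806 exercise | (k=4,j=2): S=105.7100, (K−S)⁺=14.4400, hold=19.2283 ⇒ V=19.2283 continue | (k=4,j=3): S=146.3231, (K−S)⁺=0.0000, hold=4.0076 ⇒ V=4.0076 continue | (k=4,j=4): S=202.5396, (K−S)⁺=0.0000, hold=0.0000 ⇒ V=0.0000 continue  boundary S*=76.3694
step 3: (k=3,j=0): S=64.9114, (K−S)⁺=55.2386, hold=54.2033 ⇒ V=55.2386 exercise | (k=3,j=1): S=89.8499, (K−S)⁺=30.3001, hold=31.5721 ⇒ V=31.5721 continue | (k=3,j=2): S=124.3697, (K−S)⁺=0.0000, hold=11.7281 ⇒ V=11.7281 continue | (k=3,j=3): S=172.1518, (K−S)⁺=0.0000, hold=2.0419 ⇒ V=2.0419 continue  boundary S*=64.9114
step 2: (k=2,j=0): S=76.3694, (K−S)⁺=43.7806, hold=43.3583 ⇒ V=43.7806 exercise | (k=2,j=1): S=105.7100, (K−S)⁺=14.4400, hold=21.7377 ⇒ V=21.7377 continue | (k=2,j=2): S=146.3231, (K−S)⁺=0.0000, hold=6.9595 ⇒ V=6.9595 continue  boundary S*=76.3694
step 1: (k=1,j=0): S=89.8499, (K−S)⁺=30.3001, hold=32.7813 ⇒ V=32.7813 continue | (k=1,j=1): S=124.3697, (K−S)⁺=0.0000, hold=14.4290 ⇒ V=14.4290 continue  boundary S*=-
step 0: (k=0,j=0): S=105.7100, (K−S)⁺=14.4400, hold=23.6553 ⇒ V=23.6553 continue  boundary S*=-

price = 23.6553
boundary = - - 76.3694 64.9114 76.3694 89.8499 76.3694
tree:
23.6553
32.7813 14.4290
43.7806 21.7377 6.9595
55.2386 31.5721 11.7281 2.0419
64.9776 43.7806 19.2283 4.0076 0.0000
73.2553 55.2386 30.3001 7.8657 0.0000 0.0000
80.2911 64.9776 43.7806 15.4380 0.0000 0.0000 0.0000
86.2713 73.2553 55.2386 30.3001 0.0000 0.0000 0.0000 0.0000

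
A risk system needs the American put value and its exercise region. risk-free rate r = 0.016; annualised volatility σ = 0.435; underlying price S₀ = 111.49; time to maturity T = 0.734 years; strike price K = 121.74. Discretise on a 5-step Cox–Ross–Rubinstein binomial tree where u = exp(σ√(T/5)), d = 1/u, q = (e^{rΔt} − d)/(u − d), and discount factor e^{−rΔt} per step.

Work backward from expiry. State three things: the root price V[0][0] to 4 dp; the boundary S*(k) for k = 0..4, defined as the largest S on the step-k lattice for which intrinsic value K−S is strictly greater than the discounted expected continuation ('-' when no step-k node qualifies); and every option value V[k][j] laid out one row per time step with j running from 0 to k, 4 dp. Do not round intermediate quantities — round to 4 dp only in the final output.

price = 22.4214
boundary = - - - 67.6218 79.8859
tree:
22.4214
31.4810 12.1302
42.3726 19.1316 4.1506
54.1182 29.0975 7.7829 0.0000
64.4994 41.8541 14.5941 0.0000 0.0000
73.2870 54.1182 27.3659 0.0000 0.0000 0.0000

params: Δt=0.14680 u=1.18136 d=0.84648 q=0.46545 e^(-rΔt)=0.99765
t_5 payoffs: 73.2870 54.1182 27.3659 0.0000 0.0000 0.0000
t_4: node(4,0) S=57.2406 payoff=64.4994 vs cont=64.2138 → 64.4994 [stop]  node(4,1) S=79.8859 payoff=41.8541 vs cont=41.5685 → 41.8541 [stop]  node(4,2) S=111.4900 payoff=10.2500 vs cont=14.5941 → 14.5941 [wait]  node(4,3) S=155.5973 payoff=0.0000 vs cont=0.0000 → 0.0000 [wait]  node(4,4) S=217.1540 payoff=0.0000 vs cont=0.0000 → 0.0000 [wait]  ⇒ S*(4)=79.8859
t_3: node(3,0) S=67.6218 payoff=54.1182 vs cont=53.8326 → 54.1182 [stop]  node(3,1) S=94.3741 payoff=27.3659 vs cont=29.0975 → 29.0975 [wait]  node(3,2) S=131.7101 payoff=0.0000 vs cont=7.7829 → 7.7829 [wait]  node(3,3) S=183.8167 payoff=0.0000 vs cont=0.0000 → 0.0000 [wait]  ⇒ S*(3)=67.6218
t_2: node(2,0) S=79.8859 payoff=41.8541 vs cont=42.3726 → 42.3726 [wait]  node(2,1) S=111.4900 payoff=10.2500 vs cont=19.1316 → 19.1316 [wait]  node(2,2) S=155.5973 payoff=0.0000 vs cont=4.1506 → 4.1506 [wait]  ⇒ S*(2)=-
t_1: node(1,0) S=94.3741 payoff=27.3659 vs cont=31.4810 → 31.4810 [wait]  node(1,1) S=131.7101 payoff=0.0000 vs cont=12.1302 → 12.1302 [wait]  ⇒ S*(1)=-
t_0: node(0,0) S=111.4900 payoff=10.2500 vs cont=22.4214 → 22.4214 [wait]  ⇒ S*(0)=-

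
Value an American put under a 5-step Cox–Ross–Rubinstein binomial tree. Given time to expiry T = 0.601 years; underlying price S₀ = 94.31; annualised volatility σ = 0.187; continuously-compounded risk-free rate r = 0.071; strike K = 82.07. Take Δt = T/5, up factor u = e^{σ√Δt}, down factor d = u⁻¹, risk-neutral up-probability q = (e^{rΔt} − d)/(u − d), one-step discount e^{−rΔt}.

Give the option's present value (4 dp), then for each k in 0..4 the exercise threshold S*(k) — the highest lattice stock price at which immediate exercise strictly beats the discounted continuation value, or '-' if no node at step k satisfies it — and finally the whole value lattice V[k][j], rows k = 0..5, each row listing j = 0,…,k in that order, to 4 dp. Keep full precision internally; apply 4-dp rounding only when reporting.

price = 0.7525
boundary = - - - - 72.7666
tree:
0.7525
1.4713 0.1758
2.8154 0.3938 0.0000
5.2302 0.8824 0.0000 0.0000
9.3034 1.9770 0.0000 0.0000 0.0000
13.8714 4.4295 0.0000 0.0000 0.0000 0.0000

params: Δt=0.12020 u=1.06698 d=0.93722 q=0.54985 e^(-rΔt)=0.99150
t_5 payoffs: 13.8714 4.4295 0.0000 0.0000 0.0000 0.0000
t_4: node(4,0) S=72.7666 payoff=9.3034 vs cont=8.6060 → 9.3034 [stop]  node(4,1) S=82.8409 payoff=0.0000 vs cont=1.9770 → 1.9770 [wait]  node(4,2) S=94.3100 payoff=0.0000 vs cont=0.0000 → 0.0000 [wait]  node(4,3) S=107.3670 payoff=0.0000 vs cont=0.0000 → 0.0000 [wait]  node(4,4) S=122.2316 payoff=0.0000 vs cont=0.0000 → 0.0000 [wait]  ⇒ S*(4)=72.7666
t_3: node(3,0) S=77.6405 payoff=4.4295 vs cont=5.2302 → 5.2302 [wait]  node(3,1) S=88.3896 payoff=0.0000 vs cont=0.8824 → 0.8824 [wait]  node(3,2) S=100.6269 payoff=0.0000 vs cont=0.0000 → 0.0000 [wait]  node(3,3) S=114.5585 payoff=0.0000 vs cont=0.0000 → 0.0000 [wait]  ⇒ S*(3)=-
t_2: node(2,0) S=82.8409 payoff=0.0000 vs cont=2.8154 → 2.8154 [wait]  node(2,1) S=94.3100 payoff=0.0000 vs cont=0.3938 → 0.3938 [wait]  node(2,2) S=107.3670 payoff=0.0000 vs cont=0.0000 → 0.0000 [wait]  ⇒ S*(2)=-
t_1: node(1,0) S=88.3896 payoff=0.0000 vs cont=1.4713 → 1.4713 [wait]  node(1,1) S=100.6269 payoff=0.0000 vs cont=0.1758 → 0.1758 [wait]  ⇒ S*(1)=-
t_0: node(0,0) S=94.3100 payoff=0.0000 vs cont=0.7525 → 0.7525 [wait]  ⇒ S*(0)=-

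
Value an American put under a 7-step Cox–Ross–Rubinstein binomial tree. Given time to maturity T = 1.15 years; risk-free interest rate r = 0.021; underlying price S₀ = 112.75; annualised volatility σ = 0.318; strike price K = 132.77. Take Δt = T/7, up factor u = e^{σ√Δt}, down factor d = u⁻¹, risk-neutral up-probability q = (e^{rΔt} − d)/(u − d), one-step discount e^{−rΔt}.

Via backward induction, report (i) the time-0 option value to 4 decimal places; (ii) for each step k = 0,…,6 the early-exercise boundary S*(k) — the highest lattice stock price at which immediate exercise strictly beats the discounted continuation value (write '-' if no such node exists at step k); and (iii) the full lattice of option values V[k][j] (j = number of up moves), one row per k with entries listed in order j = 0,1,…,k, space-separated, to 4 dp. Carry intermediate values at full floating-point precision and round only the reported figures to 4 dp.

price = 26.8054
boundary = - - 87.1289 76.5923 87.1289 99.1150 112.7500
tree:
26.8054
35.6108 17.5040
45.6411 25.0521 9.4916
56.1777 34.5788 14.9605 3.6634
65.4401 45.6411 22.9001 6.5076 0.6232
73.5824 56.1777 33.6550 11.4688 1.2054 0.0000
80.7401 65.4401 45.6411 20.0200 2.3314 0.0000 0.0000
87.0321 73.5824 56.1777 33.6550 4.5093 0.0000 0.0000 0.0000

Δt=0.16429, u=1.13757, d=0.87907, q=0.48119, disc=e^(-rΔt)=0.99656
k=7 terminal: V=max(K-S,0) → 87.0321 73.5824 56.1777 33.6550 4.5093 0.0000 0.0000 0.0000
k=6: j=0 S=52.0299 intr=80.7401 cont=80.2828 V=80.7401[EX]; j=1 S=67.3299 intr=65.4401 cont=64.9829 V=65.4401[EX]; j=2 S=87.1289 intr=45.6411 cont=45.1839 V=45.6411[EX]; j=3 S=112.7500 intr=20.0200 cont=19.5627 V=20.0200[EX]; j=4 S=145.9053 intr=0.0000 cont=2.3314 V=2.3314[hold]; j=5 S=188.8102 intr=0.0000 cont=0.0000 V=0.0000[hold]; j=6 S=244.3317 intr=0.0000 cont=0.0000 V=0.0000[hold]  S*(6)=112.7500
k=5: j=0 S=59.1876 intr=73.5824 cont=73.1252 V=73.5824[EX]; j=1 S=76.5923 intr=56.1777 cont=55.7205 V=56.1777[EX]; j=2 S=99.1150 intr=33.6550 cont=33.1977 V=33.6550[EX]; j=3 S=128.2607 intr=4.5093 cont=11.4688 V=11.4688[hold]; j=4 S=165.9771 intr=0.0000 cont=1.2054 V=1.2054[hold]; j=5 S=214.7844 intr=0.0000 cont=0.0000 V=0.0000[hold]  S*(5)=99.1150
k=4: j=0 S=67.3299 intr=65.4401 cont=64.9829 V=65.4401[EX]; j=1 S=87.1289 intr=45.6411 cont=45.1839 V=45.6411[EX]; j=2 S=112.7500 intr=20.0200 cont=22.9001 V=22.9001[hold]; j=3 S=145.9053 intr=0.0000 cont=6.5076 V=6.5076[hold]; j=4 S=188.8102 intr=0.0000 cont=0.6232 V=0.6232[hold]  S*(4)=87.1289
k=3: j=0 S=76.5923 intr=56.1777 cont=55.7205 V=56.1777[EX]; j=1 S=99.1150 intr=33.6550 cont=34.5788 V=34.5788[hold]; j=2 S=128.2607 intr=4.5093 cont=14.9605 V=14.9605[hold]; j=3 S=165.9771 intr=0.0000 cont=3.6634 V=3.6634[hold]  S*(3)=76.5923
k=2: j=0 S=87.1289 intr=45.6411 cont=45.6269 V=45.6411[EX]; j=1 S=112.7500 intr=20.0200 cont=25.0521 V=25.0521[hold]; j=2 S=145.9053 intr=0.0000 cont=9.4916 V=9.4916[hold]  S*(2)=87.1289
k=1: j=0 S=99.1150 intr=33.6550 cont=35.6108 V=35.6108[hold]; j=1 S=128.2607 intr=4.5093 cont=17.5040 V=17.5040[hold]  S*(1)=-
k=0: j=0 S=112.7500 intr=20.0200 cont=26.8054 V=26.8054[hold]  S*(0)=-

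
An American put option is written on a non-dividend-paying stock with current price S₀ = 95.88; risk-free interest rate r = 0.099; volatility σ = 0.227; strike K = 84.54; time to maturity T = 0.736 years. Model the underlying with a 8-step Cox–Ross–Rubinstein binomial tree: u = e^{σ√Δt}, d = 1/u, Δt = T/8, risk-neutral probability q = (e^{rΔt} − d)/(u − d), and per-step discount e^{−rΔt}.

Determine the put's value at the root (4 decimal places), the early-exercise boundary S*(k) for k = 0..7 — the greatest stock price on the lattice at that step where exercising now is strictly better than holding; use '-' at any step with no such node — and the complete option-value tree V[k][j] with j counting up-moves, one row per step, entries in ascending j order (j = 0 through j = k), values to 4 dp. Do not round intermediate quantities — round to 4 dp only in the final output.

Δt=0.09200  u=1.07128  d=0.93346  q=0.54918  discount=0.99093
step 8 (expiry): payoffs max(K−S,0) = 29.2674 21.1071 11.7421 0.9944 0.0000 0.0000 0.0000 0.0000 0.0000
step 7: (k=7,j=0): S=59.2123, (K−S)⁺=25.3277, hold=24.5612 ⇒ V=25.3277 exercise | (k=7,j=1): S=67.9543, (K−S)⁺=16.5857, hold=15.8192 ⇒ V=16.5857 exercise | (k=7,j=2): S=77.9868, (K−S)⁺=6.5532, hold=5.7867 ⇒ V=6.5532 exercise | (k=7,j=3): S=89.5006, (K−S)⁺=0.0000, hold=0.4442 ⇒ V=0.4442 continue | (k=7,j=4): S=102.7142, (K−S)⁺=0.0000, hold=0.0000 ⇒ V=0.0000 continue | (k=7,j=5): S=117.8786, (K−S)⁺=0.0000, hold=0.0000 ⇒ V=0.0000 continue | (k=7,j=6): S=135.2818, (K−S)⁺=0.0000, hold=0.0000 ⇒ V=0.0000 continue | (k=7,j=7): S=155.2544, (K−S)⁺=0.0000, hold=0.0000 ⇒ V=0.0000 continue  boundary S*=77.9868
step 6: (k=6,j=0): S=63.4329, (K−S)⁺=21.1071, hold=20.3406 ⇒ V=21.1071 exercise | (k=6,j=1): S=72.7979, (K−S)⁺=11.7421, hold=10.9756 ⇒ V=11.7421 exercise | (k=6,j=2): S=83.5456, (K−S)⁺=0.9944, hold=3.1692 ⇒ V=3.1692 continue | (k=6,j=3): S=95.8800, (K−S)⁺=0.0000, hold=0.1985 ⇒ V=0.1985 continue | (k=6,j=4): S=110.0354, (K−S)⁺=0.0000, hold=0.0000 ⇒ V=0.0000 continue | (k=6,j=5): S=126.2807, (K−S)⁺=0.0000, hold=0.0000 ⇒ V=0.0000 continue | (k=6,j=6): S=144.9244, (K−S)⁺=0.0000, hold=0.0000 ⇒ V=0.0000 continue  boundary S*=72.7979
step 5: (k=5,j=0): S=67.9543, (K−S)⁺=16.5857, hold=15.8192 ⇒ V=16.5857 exercise | (k=5,j=1): S=77.9868, (K−S)⁺=6.5532, hold=6.9702 ⇒ V=6.9702 continue | (k=5,j=2): S=89.5006, (K−S)⁺=0.0000, hold=1.5238 ⇒ V=1.5238 continue | (k=5,j=3): S=102.7142, (K−S)⁺=0.0000, hold=0.0887 ⇒ V=0.0887 continue | (k=5,j=4): S=117.8786, (K−S)⁺=0.0000, hold=0.0000 ⇒ V=0.0000 continue | (k=5,j=5): S=135.2818, (K−S)⁺=0.0000, hold=0.0000 ⇒ V=0.0000 continue  boundary S*=67.9543
step 4: (k=4,j=0): S=72.7979, (K−S)⁺=11.7421, hold=11.2026 ⇒ V=11.7421 exercise | (k=4,j=1): S=83.5456, (K−S)⁺=0.9944, hold=3.9431 ⇒ V=3.9431 continue | (k=4,j=2): S=95.8800, (K−S)⁺=0.0000, hold=0.7290 ⇒ V=0.7290 continue | (k=4,j=3): S=110.0354, (K−S)⁺=0.0000, hold=0.0396 ⇒ V=0.0396 continue | (k=4,j=4): S=126.2807, (K−S)⁺=0.0000, hold=0.0000 ⇒ V=0.0000 continue  boundary S*=72.7979
step 3: (k=3,j=0): S=77.9868, (K−S)⁺=6.5532, hold=7.3913 ⇒ V=7.3913 continue | (k=3,j=1): S=89.5006, (K−S)⁺=0.0000, hold=2.1582 ⇒ V=2.1582 continue | (k=3,j=2): S=102.7142, (K−S)⁺=0.0000, hold=0.3472 ⇒ V=0.3472 continue | (k=3,j=3): S=117.8786, (K−S)⁺=0.0000, hold=0.0177 ⇒ V=0.0177 continue  boundary S*=-
step 2: (k=2,j=0): S=83.5456, (K−S)⁺=0.9944, hold=4.4764 ⇒ V=4.4764 continue | (k=2,j=1): S=95.8800, (K−S)⁺=0.0000, hold=1.1531 ⇒ V=1.1531 continue | (k=2,j=2): S=110.0354, (K−S)⁺=0.0000, hold=0.1647 ⇒ V=0.1647 continue  boundary S*=-
step 1: (k=1,j=0): S=89.5006, (K−S)⁺=0.0000, hold=2.6272 ⇒ V=2.6272 continue | (k=1,j=1): S=102.7142, (K−S)⁺=0.0000, hold=0.6048 ⇒ V=0.6048 continue  boundary S*=-
step 0: (k=0,j=0): S=95.8800, (K−S)⁺=0.0000, hold=1.5028 ⇒ V=1.5028 continue  boundary S*=-

price = 1.5028
boundary = - - - - 72.7979 67.9543 72.7979 77.9868
tree:
1.5028
2.6272 0.6048
4.4764 1.1531 0.1647
7.3913 2.1582 0.3472 0.0177
11.7421 3.9431 0.7290 0.0396 0.0000
16.5857 6.9702 1.5238 0.0887 0.0000 0.0000
21.1071 11.7421 3.1692 0.1985 0.0000 0.0000 0.0000
25.3277 16.5857 6.5532 0.4442 0.0000 0.0000 0.0000 0.0000
29.2674 21.1071 11.7421 0.9944 0.0000 0.0000 0.0000 0.0000 0.0000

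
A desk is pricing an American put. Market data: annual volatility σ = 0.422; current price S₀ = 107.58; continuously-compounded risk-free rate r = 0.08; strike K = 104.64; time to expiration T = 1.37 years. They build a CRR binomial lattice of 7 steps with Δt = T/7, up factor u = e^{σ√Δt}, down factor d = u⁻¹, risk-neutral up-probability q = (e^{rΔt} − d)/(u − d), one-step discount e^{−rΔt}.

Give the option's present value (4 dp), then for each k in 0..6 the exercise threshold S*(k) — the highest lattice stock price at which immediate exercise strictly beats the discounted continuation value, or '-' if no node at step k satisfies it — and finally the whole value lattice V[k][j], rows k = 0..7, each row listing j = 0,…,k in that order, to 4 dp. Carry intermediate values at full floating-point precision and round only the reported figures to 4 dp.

Δt=0.19571, u=1.20525, d=0.82970, q=0.49548, disc=e^(-rΔt)=0.98446
k=7 terminal: V=max(K-S,0) → 75.5208 62.3403 43.1938 15.3809 0.0000 0.0000 0.0000 0.0000
k=6: j=0 S=35.0960 intr=69.5440 cont=67.9184 V=69.5440[EX]; j=1 S=50.9819 intr=53.6581 cont=52.0325 V=53.6581[EX]; j=2 S=74.0583 intr=30.5817 cont=28.9561 V=30.5817[EX]; j=3 S=107.5800 intr=0.0000 cont=7.6394 V=7.6394[hold]; j=4 S=156.2750 intr=0.0000 cont=0.0000 V=0.0000[hold]; j=5 S=227.0112 intr=0.0000 cont=0.0000 V=0.0000[hold]; j=6 S=329.7654 intr=0.0000 cont=0.0000 V=0.0000[hold]  S*(6)=74.0583
k=5: j=0 S=42.2997 intr=62.3403 cont=60.7147 V=62.3403[EX]; j=1 S=61.4462 intr=43.1938 cont=41.5682 V=43.1938[EX]; j=2 S=89.2591 intr=15.3809 cont=18.9157 V=18.9157[hold]; j=3 S=129.6613 intr=0.0000 cont=3.7943 V=3.7943[hold]; j=4 S=188.3512 intr=0.0000 cont=0.0000 V=0.0000[hold]; j=5 S=273.6064 intr=0.0000 cont=0.0000 V=0.0000[hold]  S*(5)=61.4462
k=4: j=0 S=50.9819 intr=53.6581 cont=52.0325 V=53.6581[EX]; j=1 S=74.0583 intr=30.5817 cont=30.6803 V=30.6803[hold]; j=2 S=107.5800 intr=0.0000 cont=11.2459 V=11.2459[hold]; j=3 S=156.2750 intr=0.0000 cont=1.8846 V=1.8846[hold]; j=4 S=227.0112 intr=0.0000 cont=0.0000 V=0.0000[hold]  S*(4)=50.9819
k=3: j=0 S=61.4462 intr=43.1938 cont=41.6164 V=43.1938[EX]; j=1 S=89.2591 intr=15.3809 cont=20.7239 V=20.7239[hold]; j=2 S=129.6613 intr=0.0000 cont=6.5049 V=6.5049[hold]; j=3 S=188.3512 intr=0.0000 cont=0.9360 V=0.9360[hold]  S*(3)=61.4462
k=2: j=0 S=74.0583 intr=30.5817 cont=31.5624 V=31.5624[hold]; j=1 S=107.5800 intr=0.0000 cont=13.4662 V=13.4662[hold]; j=2 S=156.2750 intr=0.0000 cont=3.6874 V=3.6874[hold]  S*(2)=-
k=1: j=0 S=89.2591 intr=15.3809 cont=22.2450 V=22.2450[hold]; j=1 S=129.6613 intr=0.0000 cont=8.4871 V=8.4871[hold]  S*(1)=-
k=0: j=0 S=107.5800 intr=0.0000 cont=15.1885 V=15.1885[hold]  S*(0)=-

price = 15.1885
boundary = - - - 61.4462 50.9819 61.4462 74.0583
tree:
15.1885
22.2450 8.4871
31.5624 13.4662 3.6874
43.1938 20.7239 6.5049 0.9360
53.6581 30.6803 11.2459 1.8846 0.0000
62.3403 43.1938 18.9157 3.7943 0.0000 0.0000
69.5440 53.6581 30.5817 7.6394 0.0000 0.0000 0.0000
75.5208 62.3403 43.1938 15.3809 0.0000 0.0000 0.0000 0.0000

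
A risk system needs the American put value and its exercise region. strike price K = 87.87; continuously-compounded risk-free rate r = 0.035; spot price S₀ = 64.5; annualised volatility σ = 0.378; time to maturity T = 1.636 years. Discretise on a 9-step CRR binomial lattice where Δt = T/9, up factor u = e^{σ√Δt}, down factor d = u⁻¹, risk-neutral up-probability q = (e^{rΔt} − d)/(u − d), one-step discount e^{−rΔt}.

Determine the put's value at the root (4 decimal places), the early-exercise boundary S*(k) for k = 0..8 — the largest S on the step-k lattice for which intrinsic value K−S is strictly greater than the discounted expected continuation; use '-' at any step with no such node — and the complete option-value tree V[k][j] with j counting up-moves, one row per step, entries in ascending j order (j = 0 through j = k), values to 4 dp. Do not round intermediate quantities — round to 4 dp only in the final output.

Δt=0.18178, u=1.17488, d=0.85115, q=0.47951, disc=e^(-rΔt)=0.99366
k=9 terminal: V=max(K-S,0) → 72.7471 66.9954 59.0562 48.0973 32.9705 12.0906 0.0000 0.0000 0.0000 0.0000
k=8: j=0 S=17.7675 intr=70.1025 cont=69.5452 V=70.1025[EX]; j=1 S=24.5250 intr=63.3450 cont=62.7877 V=63.3450[EX]; j=2 S=33.8527 intr=54.0173 cont=53.4601 V=54.0173[EX]; j=3 S=46.7279 intr=41.1421 cont=40.5848 V=41.1421[EX]; j=4 S=64.5000 intr=23.3700 cont=22.8127 V=23.3700[EX]; j=5 S=89.0314 intr=0.0000 cont=6.2531 V=6.2531[hold]; j=6 S=122.8928 intr=0.0000 cont=0.0000 V=0.0000[hold]; j=7 S=169.6328 intr=0.0000 cont=0.0000 V=0.0000[hold]; j=8 S=234.1495 intr=0.0000 cont=0.0000 V=0.0000[hold]  S*(8)=64.5000
k=7: j=0 S=20.8746 intr=66.9954 cont=66.4381 V=66.9954[EX]; j=1 S=28.8138 intr=59.0562 cont=58.4989 V=59.0562[EX]; j=2 S=39.7727 intr=48.0973 cont=47.5401 V=48.0973[EX]; j=3 S=54.8995 intr=32.9705 cont=32.4133 V=32.9705[EX]; j=4 S=75.7794 intr=12.0906 cont=15.0661 V=15.0661[hold]; j=5 S=104.6007 intr=0.0000 cont=3.2340 V=3.2340[hold]; j=6 S=144.3837 intr=0.0000 cont=0.0000 V=0.0000[hold]; j=7 S=199.2974 intr=0.0000 cont=0.0000 V=0.0000[hold]  S*(7)=54.8995
k=6: j=0 S=24.5250 intr=63.3450 cont=62.7877 V=63.3450[EX]; j=1 S=33.8527 intr=54.0173 cont=53.4601 V=54.0173[EX]; j=2 S=46.7279 intr=41.1421 cont=40.5848 V=41.1421[EX]; j=3 S=64.5000 intr=23.3700 cont=24.2305 V=24.2305[hold]; j=4 S=89.0314 intr=0.0000 cont=9.3329 V=9.3329[hold]; j=5 S=122.8928 intr=0.0000 cont=1.6726 V=1.6726[hold]; j=6 S=169.6328 intr=0.0000 cont=0.0000 V=0.0000[hold]  S*(6)=46.7279
k=5: j=0 S=28.8138 intr=59.0562 cont=58.4989 V=59.0562[EX]; j=1 S=39.7727 intr=48.0973 cont=47.5401 V=48.0973[EX]; j=2 S=54.8995 intr=32.9705 cont=32.8233 V=32.9705[EX]; j=3 S=75.7794 intr=12.0906 cont=16.9785 V=16.9785[hold]; j=4 S=104.6007 intr=0.0000 cont=5.6238 V=5.6238[hold]; j=5 S=144.3837 intr=0.0000 cont=0.8650 V=0.8650[hold]  S*(5)=54.8995
k=4: j=0 S=33.8527 intr=54.0173 cont=53.4601 V=54.0173[EX]; j=1 S=46.7279 intr=41.1421 cont=40.5848 V=41.1421[EX]; j=2 S=64.5000 intr=23.3700 cont=25.1417 V=25.1417[hold]; j=3 S=89.0314 intr=0.0000 cont=11.4606 V=11.4606[hold]; j=4 S=122.8928 intr=0.0000 cont=3.3207 V=3.3207[hold]  S*(4)=46.7279
k=3: j=0 S=39.7727 intr=48.0973 cont=47.5401 V=48.0973[EX]; j=1 S=54.8995 intr=32.9705 cont=33.2574 V=33.2574[hold]; j=2 S=75.7794 intr=12.0906 cont=18.4636 V=18.4636[hold]; j=3 S=104.6007 intr=0.0000 cont=7.5095 V=7.5095[hold]  S*(3)=39.7727
k=2: j=0 S=46.7279 intr=41.1421 cont=40.7215 V=41.1421[EX]; j=1 S=64.5000 intr=23.3700 cont=25.9977 V=25.9977[hold]; j=2 S=89.0314 intr=0.0000 cont=13.1272 V=13.1272[hold]  S*(2)=46.7279
k=1: j=0 S=54.8995 intr=32.9705 cont=33.6653 V=33.6653[hold]; j=1 S=75.7794 intr=12.0906 cont=19.7004 V=19.7004[hold]  S*(1)=-
k=0: j=0 S=64.5000 intr=23.3700 cont=26.7979 V=26.7979[hold]  S*(0)=-

price = 26.7979
boundary = - - 46.7279 39.7727 46.7279 54.8995 46.7279 54.8995 64.5000
tree:
26.7979
33.6653 19.7004
41.1421 25.9977 13.1272
48.0973 33.2574 18.4636 7.5095
54.0173 41.1421 25.1417 11.4606 3.3207
59.0562 48.0973 32.9705 16.9785 5.6238 0.8650
63.3450 54.0173 41.1421 24.2305 9.3329 1.6726 0.0000
66.9954 59.0562 48.0973 32.9705 15.0661 3.2340 0.0000 0.0000
70.1025 63.3450 54.0173 41.1421 23.3700 6.2531 0.0000 0.0000 0.0000
72.7471 66.9954 59.0562 48.0973 32.9705 12.0906 0.0000 0.0000 0.0000 0.0000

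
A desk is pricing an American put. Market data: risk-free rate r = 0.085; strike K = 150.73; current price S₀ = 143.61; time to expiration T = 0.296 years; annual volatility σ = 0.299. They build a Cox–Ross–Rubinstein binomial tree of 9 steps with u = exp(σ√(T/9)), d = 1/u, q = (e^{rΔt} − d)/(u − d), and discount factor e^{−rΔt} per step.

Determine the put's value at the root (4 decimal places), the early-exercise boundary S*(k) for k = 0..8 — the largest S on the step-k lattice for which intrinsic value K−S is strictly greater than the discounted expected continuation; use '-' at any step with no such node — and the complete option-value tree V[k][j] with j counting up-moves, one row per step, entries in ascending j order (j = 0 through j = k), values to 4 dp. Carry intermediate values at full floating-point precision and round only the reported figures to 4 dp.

price = 11.6747
boundary = - - - 122.0496 128.8504 122.0496 128.8504 136.0302 128.8504
tree:
11.6747
16.2945 7.3397
22.0092 10.9421 3.9498
28.6804 15.7773 6.3978 1.6404
35.1222 21.8796 10.0531 2.9523 0.4002
41.2241 28.6804 15.2017 5.2057 0.8227 0.0000
47.0039 35.1222 21.8796 8.9263 1.6915 0.0000 0.0000
52.4786 41.2241 28.6804 14.6998 3.4776 0.0000 0.0000 0.0000
57.6644 47.0039 35.1222 21.8796 7.1498 0.0000 0.0000 0.0000 0.0000
62.5764 52.4786 41.2241 28.6804 14.6998 0.0000 0.0000 0.0000 0.0000 0.0000

Δt=0.03289, u=1.05572, d=0.94722, q=0.51225, disc=e^(-rΔt)=0.99721
k=9 terminal: V=max(K-S,0) → 62.5764 52.4786 41.2241 28.6804 14.6998 0.0000 0.0000 0.0000 0.0000 0.0000
k=8: j=0 S=93.0656 intr=57.6644 cont=57.2436 V=57.6644[EX]; j=1 S=103.7261 intr=47.0039 cont=46.5831 V=47.0039[EX]; j=2 S=115.6078 intr=35.1222 cont=34.7014 V=35.1222[EX]; j=3 S=128.8504 intr=21.8796 cont=21.4588 V=21.8796[EX]; j=4 S=143.6100 intr=7.1200 cont=7.1498 V=7.1498[hold]; j=5 S=160.0603 intr=0.0000 cont=0.0000 V=0.0000[hold]; j=6 S=178.3949 intr=0.0000 cont=0.0000 V=0.0000[hold]; j=7 S=198.8297 intr=0.0000 cont=0.0000 V=0.0000[hold]; j=8 S=221.6052 intr=0.0000 cont=0.0000 V=0.0000[hold]  S*(8)=128.8504
k=7: j=0 S=98.2514 intr=52.4786 cont=52.0578 V=52.4786[EX]; j=1 S=109.5059 intr=41.2241 cont=40.8033 V=41.2241[EX]; j=2 S=122.0496 intr=28.6804 cont=28.2596 V=28.6804[EX]; j=3 S=136.0302 intr=14.6998 cont=14.2943 V=14.6998[EX]; j=4 S=151.6122 intr=0.0000 cont=3.4776 V=3.4776[hold]; j=5 S=168.9791 intr=0.0000 cont=0.0000 V=0.0000[hold]; j=6 S=188.3353 intr=0.0000 cont=0.0000 V=0.0000[hold]; j=7 S=209.9088 intr=0.0000 cont=0.0000 V=0.0000[hold]  S*(7)=136.0302
k=6: j=0 S=103.7261 intr=47.0039 cont=46.5831 V=47.0039[EX]; j=1 S=115.6078 intr=35.1222 cont=34.7014 V=35.1222[EX]; j=2 S=128.8504 intr=21.8796 cont=21.4588 V=21.8796[EX]; j=3 S=143.6100 intr=7.1200 cont=8.9263 V=8.9263[hold]; j=4 S=160.0603 intr=0.0000 cont=1.6915 V=1.6915[hold]; j=5 S=178.3949 intr=0.0000 cont=0.0000 V=0.0000[hold]; j=6 S=198.8297 intr=0.0000 cont=0.0000 V=0.0000[hold]  S*(6)=128.8504
k=5: j=0 S=109.5059 intr=41.2241 cont=40.8033 V=41.2241[EX]; j=1 S=122.0496 intr=28.6804 cont=28.2596 V=28.6804[EX]; j=2 S=136.0302 intr=14.6998 cont=15.2017 V=15.2017[hold]; j=3 S=151.6122 intr=0.0000 cont=5.2057 V=5.2057[hold]; j=4 S=168.9791 intr=0.0000 cont=0.8227 V=0.8227[hold]; j=5 S=188.3353 intr=0.0000 cont=0.0000 V=0.0000[hold]  S*(5)=122.0496
k=4: j=0 S=115.6078 intr=35.1222 cont=34.7014 V=35.1222[EX]; j=1 S=128.8504 intr=21.8796 cont=21.7152 V=21.8796[EX]; j=2 S=143.6100 intr=7.1200 cont=10.0531 V=10.0531[hold]; j=3 S=160.0603 intr=0.0000 cont=2.9523 V=2.9523[hold]; j=4 S=178.3949 intr=0.0000 cont=0.4002 V=0.4002[hold]  S*(4)=128.8504
k=3: j=0 S=122.0496 intr=28.6804 cont=28.2596 V=28.6804[EX]; j=1 S=136.0302 intr=14.6998 cont=15.7773 V=15.7773[hold]; j=2 S=151.6122 intr=0.0000 cont=6.3978 V=6.3978[hold]; j=3 S=168.9791 intr=0.0000 cont=1.6404 V=1.6404[hold]  S*(3)=122.0496
k=2: j=0 S=128.8504 intr=21.8796 cont=22.0092 V=22.0092[hold]; j=1 S=143.6100 intr=7.1200 cont=10.9421 V=10.9421[hold]; j=2 S=160.0603 intr=0.0000 cont=3.9498 V=3.9498[hold]  S*(2)=-
k=1: j=0 S=136.0302 intr=14.6998 cont=16.2945 V=16.2945[hold]; j=1 S=151.6122 intr=0.0000 cont=7.3397 V=7.3397[hold]  S*(1)=-
k=0: j=0 S=143.6100 intr=7.1200 cont=11.6747 V=11.6747[hold]  S*(0)=-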